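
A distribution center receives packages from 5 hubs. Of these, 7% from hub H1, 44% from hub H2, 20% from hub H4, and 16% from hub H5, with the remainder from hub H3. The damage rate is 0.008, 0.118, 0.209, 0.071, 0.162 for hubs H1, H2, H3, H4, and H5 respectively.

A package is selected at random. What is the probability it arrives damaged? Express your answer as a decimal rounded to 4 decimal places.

0.1198

P(H3) = 1 − (0.07 + 0.44 + 0.2 + 0.16) = 0.13.
Using total probability over the partition,
P(D) = P(D|H1)·P(H1) + P(D|H2)·P(H2) + P(D|H3)·P(H3) + P(D|H4)·P(H4) + P(D|H5)·P(H5)
      = 0.008·0.07 + 0.118·0.44 + 0.209·0.13 + 0.071·0.2 + 0.162·0.16
      = 0.00056 + 0.05192 + 0.02717 + 0.0142 + 0.02592 = 0.11977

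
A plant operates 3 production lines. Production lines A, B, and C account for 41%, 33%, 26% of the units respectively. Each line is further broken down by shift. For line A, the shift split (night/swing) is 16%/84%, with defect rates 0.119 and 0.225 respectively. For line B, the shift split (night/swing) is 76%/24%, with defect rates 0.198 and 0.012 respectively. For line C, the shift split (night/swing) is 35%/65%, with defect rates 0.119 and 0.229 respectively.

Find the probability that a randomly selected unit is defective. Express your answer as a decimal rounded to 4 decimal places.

P(D|A) = 0.16·0.119 + 0.84·0.225 = 0.01904 + 0.189 = 0.20804
P(D|B) = 0.76·0.198 + 0.24·0.012 = 0.15048 + 0.00288 = 0.15336
P(D|C) = 0.35·0.119 + 0.65·0.229 = 0.04165 + 0.14885 = 0.1905
Then overall,
P(D) = 0.41·0.20804 + 0.33·0.15336 + 0.26·0.1905
      = 0.0852964 + 0.0506088 + 0.04953 = 0.1854352

0.1854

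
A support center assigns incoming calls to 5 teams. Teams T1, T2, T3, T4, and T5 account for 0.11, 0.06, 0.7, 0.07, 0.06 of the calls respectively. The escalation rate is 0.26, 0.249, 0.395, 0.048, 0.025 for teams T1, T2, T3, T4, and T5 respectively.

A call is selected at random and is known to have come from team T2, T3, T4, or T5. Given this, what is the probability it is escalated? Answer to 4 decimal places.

Let S = {T2, T3, T4, T5}.
P(S) = 0.06 + 0.7 + 0.07 + 0.06 = 0.89.
P(E ∩ S) = 0.249·0.06 + 0.395·0.7 + 0.048·0.07 + 0.025·0.06 = 0.01494 + 0.2765 + 0.00336 + 0.0015 = 0.2963.
P(E | S) = 0.2963 / 0.89 = 0.332921…

0.3329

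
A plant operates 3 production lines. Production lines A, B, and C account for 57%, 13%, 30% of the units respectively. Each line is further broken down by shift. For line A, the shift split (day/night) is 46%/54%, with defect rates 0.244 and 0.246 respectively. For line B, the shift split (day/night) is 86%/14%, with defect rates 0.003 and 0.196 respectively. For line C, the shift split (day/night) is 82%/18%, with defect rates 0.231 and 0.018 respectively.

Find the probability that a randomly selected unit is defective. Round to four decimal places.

P(D|A) = 0.46·0.244 + 0.54·0.246 = 0.11224 + 0.13284 = 0.24508
P(D|B) = 0.86·0.003 + 0.14·0.196 = 0.00258 + 0.02744 = 0.03002
P(D|C) = 0.82·0.231 + 0.18·0.018 = 0.18942 + 0.00324 = 0.19266
Then overall,
P(D) = 0.57·0.24508 + 0.13·0.03002 + 0.3·0.19266
      = 0.1396956 + 0.0039026 + 0.057798 = 0.2013962

P(D) ≈ 0.2014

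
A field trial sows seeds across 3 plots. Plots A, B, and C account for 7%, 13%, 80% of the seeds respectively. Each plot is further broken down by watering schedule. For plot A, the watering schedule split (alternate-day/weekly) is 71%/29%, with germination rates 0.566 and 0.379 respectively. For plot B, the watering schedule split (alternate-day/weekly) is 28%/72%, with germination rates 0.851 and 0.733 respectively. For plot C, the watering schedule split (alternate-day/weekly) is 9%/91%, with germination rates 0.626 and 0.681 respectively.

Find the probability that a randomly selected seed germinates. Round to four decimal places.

P(G) ≈ 0.6762

P(G|A) = 0.71·0.566 + 0.29·0.379 = 0.40186 + 0.10991 = 0.51177
P(G|B) = 0.28·0.851 + 0.72·0.733 = 0.23828 + 0.52776 = 0.76604
P(G|C) = 0.09·0.626 + 0.91·0.681 = 0.05634 + 0.61971 = 0.67605
By total probability over the outer partition,
P(G) = 0.07·0.51177 + 0.13·0.76604 + 0.8·0.67605
      = 0.0358239 + 0.0995852 + 0.54084 = 0.6762491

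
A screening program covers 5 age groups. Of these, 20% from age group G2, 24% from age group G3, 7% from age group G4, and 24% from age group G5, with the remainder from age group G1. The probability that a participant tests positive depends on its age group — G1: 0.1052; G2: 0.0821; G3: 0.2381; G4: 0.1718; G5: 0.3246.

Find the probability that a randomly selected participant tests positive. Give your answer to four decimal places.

P(G1) = 1 − (0.2 + 0.24 + 0.07 + 0.24) = 0.25.
P(T) = P(T|G1)·P(G1) + P(T|G2)·P(G2) + P(T|G3)·P(G3) + P(T|G4)·P(G4) + P(T|G5)·P(G5)
      = 0.1052·0.25 + 0.0821·0.2 + 0.2381·0.24 + 0.1718·0.07 + 0.3246·0.24
      = 0.0263 + 0.01642 + 0.057144 + 0.012026 + 0.077904 = 0.189794

P(T) ≈ 0.1898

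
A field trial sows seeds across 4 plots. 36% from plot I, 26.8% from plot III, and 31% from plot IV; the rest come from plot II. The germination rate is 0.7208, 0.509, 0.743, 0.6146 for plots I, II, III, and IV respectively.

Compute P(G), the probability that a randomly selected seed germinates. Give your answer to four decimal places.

P(G) ≈ 0.6807

P(II) = 1 − (0.36 + 0.268 + 0.31) = 0.062.
P(G) = P(G|I)·P(I) + P(G|II)·P(II) + P(G|III)·P(III) + P(G|IV)·P(IV)
      = 0.7208·0.36 + 0.509·0.062 + 0.743·0.268 + 0.6146·0.31
      = 0.259488 + 0.031558 + 0.199124 + 0.190526 = 0.680696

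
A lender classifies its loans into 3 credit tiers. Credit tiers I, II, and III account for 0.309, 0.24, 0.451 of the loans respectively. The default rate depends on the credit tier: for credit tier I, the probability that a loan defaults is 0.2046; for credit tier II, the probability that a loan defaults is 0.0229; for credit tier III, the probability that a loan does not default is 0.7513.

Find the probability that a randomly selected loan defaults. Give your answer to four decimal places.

P(D) ≈ 0.1809

P(D|III) = 1 − 0.7513 = 0.2487.
Summing over the partition,
P(D) = P(D|I)·P(I) + P(D|II)·P(II) + P(D|III)·P(III)
      = 0.2046·0.309 + 0.0229·0.24 + 0.2487·0.451
      = 0.0632214 + 0.005496 + 0.1121637 = 0.1808811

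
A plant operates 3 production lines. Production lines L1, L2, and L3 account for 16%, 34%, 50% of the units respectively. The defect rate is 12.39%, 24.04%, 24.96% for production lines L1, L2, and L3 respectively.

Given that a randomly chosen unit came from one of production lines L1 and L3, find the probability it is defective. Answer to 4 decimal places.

Let S = {L1, L3}.
P(S) = 0.16 + 0.5 = 0.66.
P(D ∩ S) = 0.1239·0.16 + 0.2496·0.5 = 0.019824 + 0.1248 = 0.144624.
P(D | S) = 0.144624 / 0.66 = 0.219127…

0.2191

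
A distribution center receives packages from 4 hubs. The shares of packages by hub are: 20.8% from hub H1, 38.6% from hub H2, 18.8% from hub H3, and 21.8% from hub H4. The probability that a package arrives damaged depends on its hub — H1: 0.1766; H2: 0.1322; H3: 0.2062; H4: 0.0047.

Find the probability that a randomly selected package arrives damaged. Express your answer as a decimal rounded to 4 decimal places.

Summing over the partition,
P(D) = P(D|H1)·P(H1) + P(D|H2)·P(H2) + P(D|H3)·P(H3) + P(D|H4)·P(H4)
      = 0.1766·0.208 + 0.1322·0.386 + 0.2062·0.188 + 0.0047·0.218
      = 0.0367328 + 0.0510292 + 0.0387656 + 0.0010246 = 0.1275522

0.1276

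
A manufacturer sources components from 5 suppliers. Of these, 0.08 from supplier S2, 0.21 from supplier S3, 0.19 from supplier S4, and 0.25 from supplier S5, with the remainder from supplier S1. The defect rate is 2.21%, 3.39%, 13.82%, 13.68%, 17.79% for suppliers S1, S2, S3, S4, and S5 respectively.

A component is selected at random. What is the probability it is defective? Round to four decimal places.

P(S1) = 1 − (0.08 + 0.21 + 0.19 + 0.25) = 0.27.
Using total probability over the partition,
P(D) = P(D|S1)·P(S1) + P(D|S2)·P(S2) + P(D|S3)·P(S3) + P(D|S4)·P(S4) + P(D|S5)·P(S5)
      = 0.0221·0.27 + 0.0339·0.08 + 0.1382·0.21 + 0.1368·0.19 + 0.1779·0.25
      = 0.005967 + 0.002712 + 0.029022 + 0.025992 + 0.044475 = 0.108168

0.1082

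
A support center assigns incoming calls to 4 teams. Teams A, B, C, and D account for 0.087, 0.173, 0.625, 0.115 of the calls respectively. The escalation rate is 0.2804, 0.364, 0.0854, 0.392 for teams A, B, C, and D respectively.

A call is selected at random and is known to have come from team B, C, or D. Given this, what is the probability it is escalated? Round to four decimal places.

Let S = {B, C, D}.
P(S) = 0.173 + 0.625 + 0.115 = 0.913.
P(E ∩ S) = 0.364·0.173 + 0.0854·0.625 + 0.392·0.115 = 0.062972 + 0.053375 + 0.04508 = 0.161427.
P(E | S) = 0.161427 / 0.913 = 0.176809…

P(E|S) ≈ 0.1768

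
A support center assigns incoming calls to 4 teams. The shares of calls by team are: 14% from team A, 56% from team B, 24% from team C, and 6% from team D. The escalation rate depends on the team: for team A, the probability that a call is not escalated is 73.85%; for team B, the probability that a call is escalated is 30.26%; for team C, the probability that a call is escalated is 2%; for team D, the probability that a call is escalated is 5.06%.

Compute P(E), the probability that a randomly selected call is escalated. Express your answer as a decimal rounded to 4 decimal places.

P(E|A) = 1 − 0.7385 = 0.2615.
P(E) = P(E|A)·P(A) + P(E|B)·P(B) + P(E|C)·P(C) + P(E|D)·P(D)
      = 0.2615·0.14 + 0.3026·0.56 + 0.02·0.24 + 0.0506·0.06
      = 0.03661 + 0.169456 + 0.0048 + 0.003036 = 0.213902

0.2139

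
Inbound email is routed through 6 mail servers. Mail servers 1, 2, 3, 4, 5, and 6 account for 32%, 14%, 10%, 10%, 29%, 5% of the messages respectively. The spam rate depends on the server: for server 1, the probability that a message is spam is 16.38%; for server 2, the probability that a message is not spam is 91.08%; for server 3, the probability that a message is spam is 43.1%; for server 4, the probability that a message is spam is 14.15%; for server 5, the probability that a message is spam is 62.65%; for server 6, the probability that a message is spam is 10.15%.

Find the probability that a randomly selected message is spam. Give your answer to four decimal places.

0.3089

P(S|2) = 1 − 0.9108 = 0.0892.
By the law of total probability,
P(S) = P(S|1)·P(1) + P(S|2)·P(2) + P(S|3)·P(3) + P(S|4)·P(4) + P(S|5)·P(5) + P(S|6)·P(6)
      = 0.1638·0.32 + 0.0892·0.14 + 0.431·0.1 + 0.1415·0.1 + 0.6265·0.29 + 0.1015·0.05
      = 0.052416 + 0.012488 + 0.0431 + 0.01415 + 0.181685 + 0.005075 = 0.308914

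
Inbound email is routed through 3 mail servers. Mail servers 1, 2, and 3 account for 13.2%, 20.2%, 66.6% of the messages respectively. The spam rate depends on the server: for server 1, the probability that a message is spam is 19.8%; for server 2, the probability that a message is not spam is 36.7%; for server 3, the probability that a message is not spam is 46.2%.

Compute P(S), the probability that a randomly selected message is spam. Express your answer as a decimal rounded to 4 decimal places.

P(S|2) = 1 − 0.367 = 0.633.
P(S|3) = 1 − 0.462 = 0.538.
P(S) = P(S|1)·P(1) + P(S|2)·P(2) + P(S|3)·P(3)
      = 0.198·0.132 + 0.633·0.202 + 0.538·0.666
      = 0.026136 + 0.127866 + 0.358308 = 0.51231

P(S) ≈ 0.5123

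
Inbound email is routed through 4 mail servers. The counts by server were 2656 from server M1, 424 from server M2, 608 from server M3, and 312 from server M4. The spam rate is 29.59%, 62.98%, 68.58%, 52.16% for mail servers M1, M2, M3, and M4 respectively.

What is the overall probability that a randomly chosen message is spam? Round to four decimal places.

P(S) ≈ 0.4082

Total: 2656 + 424 + 608 + 312 = 4000.
P(M1) = 2656/4000 = 0.664. P(M2) = 424/4000 = 0.106. P(M3) = 608/4000 = 0.152. P(M4) = 312/4000 = 0.078.
P(S) = P(S|M1)·P(M1) + P(S|M2)·P(M2) + P(S|M3)·P(M3) + P(S|M4)·P(M4)
      = 0.2959·0.664 + 0.6298·0.106 + 0.6858·0.152 + 0.5216·0.078
      = 0.1964776 + 0.0667588 + 0.1042416 + 0.0406848 = 0.4081628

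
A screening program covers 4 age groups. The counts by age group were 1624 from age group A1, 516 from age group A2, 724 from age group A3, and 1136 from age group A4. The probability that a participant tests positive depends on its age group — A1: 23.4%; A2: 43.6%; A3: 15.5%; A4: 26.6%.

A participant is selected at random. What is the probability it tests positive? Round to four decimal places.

Total: 1624 + 516 + 724 + 1136 = 4000.
P(A1) = 1624/4000 = 0.406. P(A2) = 516/4000 = 0.129. P(A3) = 724/4000 = 0.181. P(A4) = 1136/4000 = 0.284.
P(T) = P(T|A1)·P(A1) + P(T|A2)·P(A2) + P(T|A3)·P(A3) + P(T|A4)·P(A4)
      = 0.234·0.406 + 0.436·0.129 + 0.155·0.181 + 0.266·0.284
      = 0.095004 + 0.056244 + 0.028055 + 0.075544 = 0.254847

P(T) ≈ 0.2548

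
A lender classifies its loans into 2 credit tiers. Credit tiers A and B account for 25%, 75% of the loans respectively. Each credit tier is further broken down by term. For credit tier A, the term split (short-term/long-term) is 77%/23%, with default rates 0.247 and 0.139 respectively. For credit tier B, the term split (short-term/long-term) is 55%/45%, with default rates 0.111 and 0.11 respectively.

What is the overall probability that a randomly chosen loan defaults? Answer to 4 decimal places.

P(D|A) = 0.77·0.247 + 0.23·0.139 = 0.19019 + 0.03197 = 0.22216
P(D|B) = 0.55·0.111 + 0.45·0.11 = 0.06105 + 0.0495 = 0.11055
Then overall,
P(D) = 0.25·0.22216 + 0.75·0.11055
      = 0.05554 + 0.0829125 = 0.1384525

P(D) ≈ 0.1385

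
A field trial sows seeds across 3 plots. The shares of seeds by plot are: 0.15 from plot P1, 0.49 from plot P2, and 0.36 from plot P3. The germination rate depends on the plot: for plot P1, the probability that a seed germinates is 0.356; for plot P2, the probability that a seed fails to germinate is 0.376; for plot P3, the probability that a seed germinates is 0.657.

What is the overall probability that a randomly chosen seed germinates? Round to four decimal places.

P(G|P2) = 1 − 0.376 = 0.624.
P(G) = P(G|P1)·P(P1) + P(G|P2)·P(P2) + P(G|P3)·P(P3)
      = 0.356·0.15 + 0.624·0.49 + 0.657·0.36
      = 0.0534 + 0.30576 + 0.23652 = 0.59568

0.5957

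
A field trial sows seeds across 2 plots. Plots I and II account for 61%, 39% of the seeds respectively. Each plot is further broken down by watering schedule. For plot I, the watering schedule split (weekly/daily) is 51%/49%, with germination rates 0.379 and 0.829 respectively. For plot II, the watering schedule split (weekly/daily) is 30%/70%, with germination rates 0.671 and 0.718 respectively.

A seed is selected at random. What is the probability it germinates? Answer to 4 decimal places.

P(G|I) = 0.51·0.379 + 0.49·0.829 = 0.19329 + 0.40621 = 0.5995
P(G|II) = 0.3·0.671 + 0.7·0.718 = 0.2013 + 0.5026 = 0.7039
Then overall,
P(G) = 0.61·0.5995 + 0.39·0.7039
      = 0.365695 + 0.274521 = 0.640216

P(G) ≈ 0.6402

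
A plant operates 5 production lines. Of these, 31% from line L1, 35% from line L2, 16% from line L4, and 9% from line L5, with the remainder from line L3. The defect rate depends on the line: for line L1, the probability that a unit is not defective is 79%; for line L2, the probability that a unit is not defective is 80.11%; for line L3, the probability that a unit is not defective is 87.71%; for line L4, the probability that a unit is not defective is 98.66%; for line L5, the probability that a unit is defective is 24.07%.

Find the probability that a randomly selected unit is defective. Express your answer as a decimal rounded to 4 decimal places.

0.1696

P(L3) = 1 − (0.31 + 0.35 + 0.16 + 0.09) = 0.09.
P(D|L1) = 1 − 0.79 = 0.21.
P(D|L2) = 1 − 0.8011 = 0.1989.
P(D|L3) = 1 − 0.8771 = 0.1229.
P(D|L4) = 1 − 0.9866 = 0.0134.
P(D) = P(D|L1)·P(L1) + P(D|L2)·P(L2) + P(D|L3)·P(L3) + P(D|L4)·P(L4) + P(D|L5)·P(L5)
      = 0.21·0.31 + 0.1989·0.35 + 0.1229·0.09 + 0.0134·0.16 + 0.2407·0.09
      = 0.0651 + 0.069615 + 0.011061 + 0.002144 + 0.021663 = 0.169583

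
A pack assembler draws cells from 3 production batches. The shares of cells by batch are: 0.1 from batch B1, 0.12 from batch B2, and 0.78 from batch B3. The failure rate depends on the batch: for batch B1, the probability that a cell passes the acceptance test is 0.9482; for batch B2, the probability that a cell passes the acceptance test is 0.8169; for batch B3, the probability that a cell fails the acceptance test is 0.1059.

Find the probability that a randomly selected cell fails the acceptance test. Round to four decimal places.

P(F|B1) = 1 − 0.9482 = 0.0518.
P(F|B2) = 1 − 0.8169 = 0.1831.
P(F) = P(F|B1)·P(B1) + P(F|B2)·P(B2) + P(F|B3)·P(B3)
      = 0.0518·0.1 + 0.1831·0.12 + 0.1059·0.78
      = 0.00518 + 0.021972 + 0.082602 = 0.109754

0.1098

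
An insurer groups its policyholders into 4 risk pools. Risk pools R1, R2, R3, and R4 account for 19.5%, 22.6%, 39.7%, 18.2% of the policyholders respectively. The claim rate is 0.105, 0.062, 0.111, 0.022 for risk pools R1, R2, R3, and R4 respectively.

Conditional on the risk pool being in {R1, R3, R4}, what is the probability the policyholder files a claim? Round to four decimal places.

Let S = {R1, R3, R4}.
P(S) = 0.195 + 0.397 + 0.182 = 0.774.
P(C ∩ S) = 0.105·0.195 + 0.111·0.397 + 0.022·0.182 = 0.020475 + 0.044067 + 0.004004 = 0.068546.
P(C | S) = 0.068546 / 0.774 = 0.088561…

0.0886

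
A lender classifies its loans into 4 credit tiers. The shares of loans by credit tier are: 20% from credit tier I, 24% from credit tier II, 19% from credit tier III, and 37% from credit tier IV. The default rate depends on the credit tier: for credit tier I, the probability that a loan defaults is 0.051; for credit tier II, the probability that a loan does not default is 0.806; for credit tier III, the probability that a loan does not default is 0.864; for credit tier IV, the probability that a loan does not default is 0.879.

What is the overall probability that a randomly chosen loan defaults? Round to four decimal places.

P(D|II) = 1 − 0.806 = 0.194.
P(D|III) = 1 − 0.864 = 0.136.
P(D|IV) = 1 − 0.879 = 0.121.
Summing over the partition,
P(D) = P(D|I)·P(I) + P(D|II)·P(II) + P(D|III)·P(III) + P(D|IV)·P(IV)
      = 0.051·0.2 + 0.194·0.24 + 0.136·0.19 + 0.121·0.37
      = 0.0102 + 0.04656 + 0.02584 + 0.04477 = 0.12737

P(D) ≈ 0.1274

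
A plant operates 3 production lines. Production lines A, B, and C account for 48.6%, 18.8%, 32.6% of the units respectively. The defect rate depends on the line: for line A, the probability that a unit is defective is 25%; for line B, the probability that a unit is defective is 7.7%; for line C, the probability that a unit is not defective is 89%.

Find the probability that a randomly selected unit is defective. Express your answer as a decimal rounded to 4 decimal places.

P(D) ≈ 0.1718

P(D|C) = 1 − 0.89 = 0.11.
Using total probability over the partition,
P(D) = P(D|A)·P(A) + P(D|B)·P(B) + P(D|C)·P(C)
      = 0.25·0.486 + 0.077·0.188 + 0.11·0.326
      = 0.1215 + 0.014476 + 0.03586 = 0.171836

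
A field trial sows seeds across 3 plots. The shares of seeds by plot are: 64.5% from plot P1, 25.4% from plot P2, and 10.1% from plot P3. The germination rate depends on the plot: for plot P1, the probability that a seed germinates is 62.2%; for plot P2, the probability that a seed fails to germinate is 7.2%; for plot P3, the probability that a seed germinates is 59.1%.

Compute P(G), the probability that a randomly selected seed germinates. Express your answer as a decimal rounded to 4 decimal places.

0.6966

P(G|P2) = 1 − 0.072 = 0.928.
P(G) = P(G|P1)·P(P1) + P(G|P2)·P(P2) + P(G|P3)·P(P3)
      = 0.622·0.645 + 0.928·0.254 + 0.591·0.101
      = 0.40119 + 0.235712 + 0.059691 = 0.696593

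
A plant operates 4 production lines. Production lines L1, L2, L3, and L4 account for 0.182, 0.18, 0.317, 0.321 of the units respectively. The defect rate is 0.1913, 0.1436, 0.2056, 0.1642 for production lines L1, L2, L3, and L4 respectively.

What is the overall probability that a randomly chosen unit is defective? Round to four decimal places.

0.1785

P(D) = P(D|L1)·P(L1) + P(D|L2)·P(L2) + P(D|L3)·P(L3) + P(D|L4)·P(L4)
      = 0.1913·0.182 + 0.1436·0.18 + 0.2056·0.317 + 0.1642·0.321
      = 0.0348166 + 0.025848 + 0.0651752 + 0.0527082 = 0.178548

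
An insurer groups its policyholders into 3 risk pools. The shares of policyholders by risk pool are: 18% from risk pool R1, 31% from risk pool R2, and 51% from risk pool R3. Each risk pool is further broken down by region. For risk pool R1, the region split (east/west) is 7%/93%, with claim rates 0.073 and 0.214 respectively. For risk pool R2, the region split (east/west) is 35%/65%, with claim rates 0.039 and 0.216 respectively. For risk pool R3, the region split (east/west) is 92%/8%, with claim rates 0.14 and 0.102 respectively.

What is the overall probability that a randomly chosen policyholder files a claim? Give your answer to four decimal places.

0.1543

P(C|R1) = 0.07·0.073 + 0.93·0.214 = 0.00511 + 0.19902 = 0.20413
P(C|R2) = 0.35·0.039 + 0.65·0.216 = 0.01365 + 0.1404 = 0.15405
P(C|R3) = 0.92·0.14 + 0.08·0.102 = 0.1288 + 0.00816 = 0.13696
Then overall,
P(C) = 0.18·0.20413 + 0.31·0.15405 + 0.51·0.13696
      = 0.0367434 + 0.0477555 + 0.0698496 = 0.1543485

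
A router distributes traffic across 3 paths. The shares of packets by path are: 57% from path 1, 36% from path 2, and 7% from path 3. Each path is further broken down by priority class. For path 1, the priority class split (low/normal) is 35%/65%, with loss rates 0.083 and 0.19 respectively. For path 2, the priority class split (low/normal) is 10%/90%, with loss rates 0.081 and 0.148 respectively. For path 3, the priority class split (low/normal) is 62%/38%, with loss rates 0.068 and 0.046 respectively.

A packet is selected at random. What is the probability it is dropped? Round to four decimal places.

0.1420

P(L|1) = 0.35·0.083 + 0.65·0.19 = 0.02905 + 0.1235 = 0.15255
P(L|2) = 0.1·0.081 + 0.9·0.148 = 0.0081 + 0.1332 = 0.1413
P(L|3) = 0.62·0.068 + 0.38·0.046 = 0.04216 + 0.01748 = 0.05964
By total probability over the outer partition,
P(L) = 0.57·0.15255 + 0.36·0.1413 + 0.07·0.05964
      = 0.0869535 + 0.050868 + 0.0041748 = 0.1419963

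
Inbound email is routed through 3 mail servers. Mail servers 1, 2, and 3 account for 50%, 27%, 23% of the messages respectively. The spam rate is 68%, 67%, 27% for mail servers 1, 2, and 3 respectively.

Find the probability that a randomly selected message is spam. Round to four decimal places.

0.5830

P(S) = P(S|1)·P(1) + P(S|2)·P(2) + P(S|3)·P(3)
      = 0.68·0.5 + 0.67·0.27 + 0.27·0.23
      = 0.34 + 0.1809 + 0.0621 = 0.583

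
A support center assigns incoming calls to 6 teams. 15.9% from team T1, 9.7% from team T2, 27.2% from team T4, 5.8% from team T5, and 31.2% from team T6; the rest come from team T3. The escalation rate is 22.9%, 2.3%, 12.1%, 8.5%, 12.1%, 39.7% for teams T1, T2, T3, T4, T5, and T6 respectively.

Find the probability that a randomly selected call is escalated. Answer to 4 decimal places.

P(T3) = 1 − (0.159 + 0.097 + 0.272 + 0.058 + 0.312) = 0.102.
P(E) = P(E|T1)·P(T1) + P(E|T2)·P(T2) + P(E|T3)·P(T3) + P(E|T4)·P(T4) + P(E|T5)·P(T5) + P(E|T6)·P(T6)
      = 0.229·0.159 + 0.023·0.097 + 0.121·0.102 + 0.085·0.272 + 0.121·0.058 + 0.397·0.312
      = 0.036411 + 0.002231 + 0.012342 + 0.02312 + 0.007018 + 0.123864 = 0.204986

0.2050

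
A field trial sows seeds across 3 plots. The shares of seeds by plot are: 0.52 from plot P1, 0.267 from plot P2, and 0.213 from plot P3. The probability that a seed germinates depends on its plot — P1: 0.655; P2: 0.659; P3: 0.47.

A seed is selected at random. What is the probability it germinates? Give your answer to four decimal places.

0.6167

P(G) = P(G|P1)·P(P1) + P(G|P2)·P(P2) + P(G|P3)·P(P3)
      = 0.655·0.52 + 0.659·0.267 + 0.47·0.213
      = 0.3406 + 0.175953 + 0.10011 = 0.616663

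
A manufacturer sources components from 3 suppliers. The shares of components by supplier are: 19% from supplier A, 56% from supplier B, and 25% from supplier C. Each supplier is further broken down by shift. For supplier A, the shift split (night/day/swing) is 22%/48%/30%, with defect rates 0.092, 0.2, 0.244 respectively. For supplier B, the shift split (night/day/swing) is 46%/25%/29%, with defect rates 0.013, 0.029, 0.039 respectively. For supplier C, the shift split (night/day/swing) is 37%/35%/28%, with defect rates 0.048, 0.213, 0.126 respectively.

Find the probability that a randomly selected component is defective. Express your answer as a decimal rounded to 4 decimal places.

P(D|A) = 0.22·0.092 + 0.48·0.2 + 0.3·0.244 = 0.02024 + 0.096 + 0.0732 = 0.18944
P(D|B) = 0.46·0.013 + 0.25·0.029 + 0.29·0.039 = 0.00598 + 0.00725 + 0.01131 = 0.02454
P(D|C) = 0.37·0.048 + 0.35·0.213 + 0.28·0.126 = 0.01776 + 0.07455 + 0.03528 = 0.12759
By total probability over the outer partition,
P(D) = 0.19·0.18944 + 0.56·0.02454 + 0.25·0.12759
      = 0.0359936 + 0.0137424 + 0.0318975 = 0.0816335

0.0816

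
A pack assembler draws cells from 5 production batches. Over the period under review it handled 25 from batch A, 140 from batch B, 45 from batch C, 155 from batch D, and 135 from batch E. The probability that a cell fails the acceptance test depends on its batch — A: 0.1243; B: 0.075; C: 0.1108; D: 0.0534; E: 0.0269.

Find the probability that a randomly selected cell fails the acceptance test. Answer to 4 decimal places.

P(F) ≈ 0.0610

Total: 25 + 140 + 45 + 155 + 135 = 500.
P(A) = 25/500 = 0.05. P(B) = 140/500 = 0.28. P(C) = 45/500 = 0.09. P(D) = 155/500 = 0.31. P(E) = 135/500 = 0.27.
P(F) = P(F|A)·P(A) + P(F|B)·P(B) + P(F|C)·P(C) + P(F|D)·P(D) + P(F|E)·P(E)
      = 0.1243·0.05 + 0.075·0.28 + 0.1108·0.09 + 0.0534·0.31 + 0.0269·0.27
      = 0.006215 + 0.021 + 0.009972 + 0.016554 + 0.007263 = 0.061004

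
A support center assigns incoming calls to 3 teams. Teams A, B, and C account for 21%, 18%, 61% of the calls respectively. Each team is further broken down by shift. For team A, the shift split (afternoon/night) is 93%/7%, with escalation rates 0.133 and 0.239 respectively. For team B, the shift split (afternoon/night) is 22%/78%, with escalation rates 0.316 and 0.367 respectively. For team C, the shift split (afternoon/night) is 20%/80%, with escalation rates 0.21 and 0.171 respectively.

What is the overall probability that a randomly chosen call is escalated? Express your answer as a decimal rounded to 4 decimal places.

P(E) ≈ 0.2026

P(E|A) = 0.93·0.133 + 0.07·0.239 = 0.12369 + 0.01673 = 0.14042
P(E|B) = 0.22·0.316 + 0.78·0.367 = 0.06952 + 0.28626 = 0.35578
P(E|C) = 0.2·0.21 + 0.8·0.171 = 0.042 + 0.1368 = 0.1788
Then overall,
P(E) = 0.21·0.14042 + 0.18·0.35578 + 0.61·0.1788
      = 0.0294882 + 0.0640404 + 0.109068 = 0.2025966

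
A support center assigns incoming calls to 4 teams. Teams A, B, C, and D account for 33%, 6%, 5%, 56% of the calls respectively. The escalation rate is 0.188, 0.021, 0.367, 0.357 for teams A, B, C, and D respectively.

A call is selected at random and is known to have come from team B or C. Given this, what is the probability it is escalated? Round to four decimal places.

P(E|S) ≈ 0.1783

Let S = {B, C}.
P(S) = 0.06 + 0.05 = 0.11.
P(E ∩ S) = 0.021·0.06 + 0.367·0.05 = 0.00126 + 0.01835 = 0.01961.
P(E | S) = 0.01961 / 0.11 = 0.178273…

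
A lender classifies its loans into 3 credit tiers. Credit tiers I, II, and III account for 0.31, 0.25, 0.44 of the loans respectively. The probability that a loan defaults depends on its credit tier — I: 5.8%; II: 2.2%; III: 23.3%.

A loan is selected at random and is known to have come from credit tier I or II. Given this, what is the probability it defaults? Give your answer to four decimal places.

0.0419

Let S = {I, II}.
P(S) = 0.31 + 0.25 = 0.56.
P(D ∩ S) = 0.058·0.31 + 0.022·0.25 = 0.01798 + 0.0055 = 0.02348.
P(D | S) = 0.02348 / 0.56 = 0.041929…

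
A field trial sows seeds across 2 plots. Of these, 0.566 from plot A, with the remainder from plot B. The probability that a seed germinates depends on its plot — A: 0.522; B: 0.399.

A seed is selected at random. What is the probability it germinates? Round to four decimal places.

0.4686

P(B) = 1 − (0.566) = 0.434.
By the law of total probability,
P(G) = P(G|A)·P(A) + P(G|B)·P(B)
      = 0.522·0.566 + 0.399·0.434
      = 0.295452 + 0.173166 = 0.468618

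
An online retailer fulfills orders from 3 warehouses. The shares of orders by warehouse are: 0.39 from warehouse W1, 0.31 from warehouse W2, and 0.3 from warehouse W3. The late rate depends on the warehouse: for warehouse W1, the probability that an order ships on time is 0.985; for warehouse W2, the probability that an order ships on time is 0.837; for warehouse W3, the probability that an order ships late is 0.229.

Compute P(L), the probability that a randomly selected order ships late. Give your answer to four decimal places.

P(L) ≈ 0.1251

P(L|W1) = 1 − 0.985 = 0.015.
P(L|W2) = 1 − 0.837 = 0.163.
Summing over the partition,
P(L) = P(L|W1)·P(W1) + P(L|W2)·P(W2) + P(L|W3)·P(W3)
      = 0.015·0.39 + 0.163·0.31 + 0.229·0.3
      = 0.00585 + 0.05053 + 0.0687 = 0.12508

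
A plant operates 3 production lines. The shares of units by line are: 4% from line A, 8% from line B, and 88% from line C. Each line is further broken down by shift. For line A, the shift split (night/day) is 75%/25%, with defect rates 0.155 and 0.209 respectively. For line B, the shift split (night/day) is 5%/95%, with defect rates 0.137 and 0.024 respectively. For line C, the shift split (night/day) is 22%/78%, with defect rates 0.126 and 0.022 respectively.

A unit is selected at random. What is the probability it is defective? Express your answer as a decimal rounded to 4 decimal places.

P(D|A) = 0.75·0.155 + 0.25·0.209 = 0.11625 + 0.05225 = 0.1685
P(D|B) = 0.05·0.137 + 0.95·0.024 = 0.00685 + 0.0228 = 0.02965
P(D|C) = 0.22·0.126 + 0.78·0.022 = 0.02772 + 0.01716 = 0.04488
By total probability over the outer partition,
P(D) = 0.04·0.1685 + 0.08·0.02965 + 0.88·0.04488
      = 0.00674 + 0.002372 + 0.0394944 = 0.0486064

0.0486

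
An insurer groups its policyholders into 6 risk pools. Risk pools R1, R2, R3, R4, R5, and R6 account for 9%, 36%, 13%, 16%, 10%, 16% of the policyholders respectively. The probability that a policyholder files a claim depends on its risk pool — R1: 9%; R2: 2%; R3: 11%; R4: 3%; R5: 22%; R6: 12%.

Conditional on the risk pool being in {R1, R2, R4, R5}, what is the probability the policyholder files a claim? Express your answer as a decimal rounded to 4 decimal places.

P(C|S) ≈ 0.0593

Let S = {R1, R2, R4, R5}.
P(S) = 0.09 + 0.36 + 0.16 + 0.1 = 0.71.
P(C ∩ S) = 0.09·0.09 + 0.02·0.36 + 0.03·0.16 + 0.22·0.1 = 0.0081 + 0.0072 + 0.0048 + 0.022 = 0.0421.
P(C | S) = 0.0421 / 0.71 = 0.059296…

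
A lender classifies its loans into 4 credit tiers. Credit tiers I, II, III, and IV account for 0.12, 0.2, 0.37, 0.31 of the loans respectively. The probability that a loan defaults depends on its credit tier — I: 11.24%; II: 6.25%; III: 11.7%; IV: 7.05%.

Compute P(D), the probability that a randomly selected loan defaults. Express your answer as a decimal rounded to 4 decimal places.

P(D) = P(D|I)·P(I) + P(D|II)·P(II) + P(D|III)·P(III) + P(D|IV)·P(IV)
      = 0.1124·0.12 + 0.0625·0.2 + 0.117·0.37 + 0.0705·0.31
      = 0.013488 + 0.0125 + 0.04329 + 0.021855 = 0.091133

P(D) ≈ 0.0911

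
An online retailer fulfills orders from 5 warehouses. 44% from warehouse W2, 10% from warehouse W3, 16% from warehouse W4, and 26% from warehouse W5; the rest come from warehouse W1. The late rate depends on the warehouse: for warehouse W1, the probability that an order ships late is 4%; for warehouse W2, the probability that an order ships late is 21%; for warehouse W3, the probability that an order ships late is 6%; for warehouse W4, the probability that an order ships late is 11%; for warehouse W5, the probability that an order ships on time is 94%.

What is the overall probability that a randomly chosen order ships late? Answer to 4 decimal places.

P(L) ≈ 0.1332

P(W1) = 1 − (0.44 + 0.1 + 0.16 + 0.26) = 0.04.
P(L|W5) = 1 − 0.94 = 0.06.
P(L) = P(L|W1)·P(W1) + P(L|W2)·P(W2) + P(L|W3)·P(W3) + P(L|W4)·P(W4) + P(L|W5)·P(W5)
      = 0.04·0.04 + 0.21·0.44 + 0.06·0.1 + 0.11·0.16 + 0.06·0.26
      = 0.0016 + 0.0924 + 0.006 + 0.0176 + 0.0156 = 0.1332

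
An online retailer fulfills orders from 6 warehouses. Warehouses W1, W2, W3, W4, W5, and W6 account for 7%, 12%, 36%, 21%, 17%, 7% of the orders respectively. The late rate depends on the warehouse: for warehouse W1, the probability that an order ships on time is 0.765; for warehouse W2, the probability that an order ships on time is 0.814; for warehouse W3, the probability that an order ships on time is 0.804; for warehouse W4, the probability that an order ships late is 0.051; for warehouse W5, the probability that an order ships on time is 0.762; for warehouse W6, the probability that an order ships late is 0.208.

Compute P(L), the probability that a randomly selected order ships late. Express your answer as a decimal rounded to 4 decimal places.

P(L|W1) = 1 − 0.765 = 0.235.
P(L|W2) = 1 − 0.814 = 0.186.
P(L|W3) = 1 − 0.804 = 0.196.
P(L|W5) = 1 − 0.762 = 0.238.
P(L) = P(L|W1)·P(W1) + P(L|W2)·P(W2) + P(L|W3)·P(W3) + P(L|W4)·P(W4) + P(L|W5)·P(W5) + P(L|W6)·P(W6)
      = 0.235·0.07 + 0.186·0.12 + 0.196·0.36 + 0.051·0.21 + 0.238·0.17 + 0.208·0.07
      = 0.01645 + 0.02232 + 0.07056 + 0.01071 + 0.04046 + 0.01456 = 0.17506

P(L) ≈ 0.1751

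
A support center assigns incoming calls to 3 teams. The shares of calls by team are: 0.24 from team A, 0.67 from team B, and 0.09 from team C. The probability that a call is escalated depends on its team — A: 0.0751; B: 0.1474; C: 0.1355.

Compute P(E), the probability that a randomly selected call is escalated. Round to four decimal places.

By the law of total probability,
P(E) = P(E|A)·P(A) + P(E|B)·P(B) + P(E|C)·P(C)
      = 0.0751·0.24 + 0.1474·0.67 + 0.1355·0.09
      = 0.018024 + 0.098758 + 0.012195 = 0.128977

P(E) ≈ 0.1290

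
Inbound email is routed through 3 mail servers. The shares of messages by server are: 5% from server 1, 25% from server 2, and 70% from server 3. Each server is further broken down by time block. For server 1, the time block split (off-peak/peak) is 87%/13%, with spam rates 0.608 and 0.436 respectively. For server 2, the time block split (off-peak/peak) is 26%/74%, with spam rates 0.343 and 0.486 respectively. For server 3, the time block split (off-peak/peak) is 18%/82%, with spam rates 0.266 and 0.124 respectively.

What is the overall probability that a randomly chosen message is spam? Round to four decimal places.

P(S|1) = 0.87·0.608 + 0.13·0.436 = 0.52896 + 0.05668 = 0.58564
P(S|2) = 0.26·0.343 + 0.74·0.486 = 0.08918 + 0.35964 = 0.44882
P(S|3) = 0.18·0.266 + 0.82·0.124 = 0.04788 + 0.10168 = 0.14956
By total probability over the outer partition,
P(S) = 0.05·0.58564 + 0.25·0.44882 + 0.7·0.14956
      = 0.029282 + 0.112205 + 0.104692 = 0.246179

P(S) ≈ 0.2462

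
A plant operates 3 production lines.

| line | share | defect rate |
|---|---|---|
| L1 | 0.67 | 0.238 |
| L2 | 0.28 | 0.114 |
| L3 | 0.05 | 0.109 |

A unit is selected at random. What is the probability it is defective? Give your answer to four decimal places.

P(D) = P(D|L1)·P(L1) + P(D|L2)·P(L2) + P(D|L3)·P(L3)
      = 0.238·0.67 + 0.114·0.28 + 0.109·0.05
      = 0.15946 + 0.03192 + 0.00545 = 0.19683

0.1968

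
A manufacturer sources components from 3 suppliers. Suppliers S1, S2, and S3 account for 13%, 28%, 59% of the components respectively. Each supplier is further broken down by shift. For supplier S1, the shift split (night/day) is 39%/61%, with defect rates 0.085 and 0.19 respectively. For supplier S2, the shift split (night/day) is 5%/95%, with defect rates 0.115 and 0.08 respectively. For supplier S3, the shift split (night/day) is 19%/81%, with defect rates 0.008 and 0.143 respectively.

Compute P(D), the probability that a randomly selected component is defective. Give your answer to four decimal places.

0.1115

P(D|S1) = 0.39·0.085 + 0.61·0.19 = 0.03315 + 0.1159 = 0.14905
P(D|S2) = 0.05·0.115 + 0.95·0.08 = 0.00575 + 0.076 = 0.08175
P(D|S3) = 0.19·0.008 + 0.81·0.143 = 0.00152 + 0.11583 = 0.11735
Then overall,
P(D) = 0.13·0.14905 + 0.28·0.08175 + 0.59·0.11735
      = 0.0193765 + 0.02289 + 0.0692365 = 0.111503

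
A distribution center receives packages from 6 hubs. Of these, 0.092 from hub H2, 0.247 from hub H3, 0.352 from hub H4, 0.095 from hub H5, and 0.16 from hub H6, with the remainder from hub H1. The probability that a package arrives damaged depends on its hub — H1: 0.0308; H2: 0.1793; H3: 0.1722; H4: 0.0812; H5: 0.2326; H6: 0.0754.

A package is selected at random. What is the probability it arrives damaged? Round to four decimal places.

P(H1) = 1 − (0.092 + 0.247 + 0.352 + 0.095 + 0.16) = 0.054.
P(D) = P(D|H1)·P(H1) + P(D|H2)·P(H2) + P(D|H3)·P(H3) + P(D|H4)·P(H4) + P(D|H5)·P(H5) + P(D|H6)·P(H6)
      = 0.0308·0.054 + 0.1793·0.092 + 0.1722·0.247 + 0.0812·0.352 + 0.2326·0.095 + 0.0754·0.16
      = 0.0016632 + 0.0164956 + 0.0425334 + 0.0285824 + 0.022097 + 0.012064 = 0.1234356

0.1234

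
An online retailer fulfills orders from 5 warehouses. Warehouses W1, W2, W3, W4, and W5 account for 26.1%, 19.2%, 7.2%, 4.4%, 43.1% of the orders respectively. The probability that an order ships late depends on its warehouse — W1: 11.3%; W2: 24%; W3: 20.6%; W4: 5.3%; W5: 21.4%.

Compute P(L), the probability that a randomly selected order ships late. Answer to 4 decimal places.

P(L) ≈ 0.1850

By the law of total probability,
P(L) = P(L|W1)·P(W1) + P(L|W2)·P(W2) + P(L|W3)·P(W3) + P(L|W4)·P(W4) + P(L|W5)·P(W5)
      = 0.113·0.261 + 0.24·0.192 + 0.206·0.072 + 0.053·0.044 + 0.214·0.431
      = 0.029493 + 0.04608 + 0.014832 + 0.002332 + 0.092234 = 0.184971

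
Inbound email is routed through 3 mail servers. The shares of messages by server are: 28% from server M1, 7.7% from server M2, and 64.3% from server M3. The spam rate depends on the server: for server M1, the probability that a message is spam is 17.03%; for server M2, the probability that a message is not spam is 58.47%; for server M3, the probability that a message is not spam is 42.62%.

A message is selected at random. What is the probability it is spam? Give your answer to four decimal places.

P(S|M2) = 1 − 0.5847 = 0.4153.
P(S|M3) = 1 − 0.4262 = 0.5738.
Using total probability over the partition,
P(S) = P(S|M1)·P(M1) + P(S|M2)·P(M2) + P(S|M3)·P(M3)
      = 0.1703·0.28 + 0.4153·0.077 + 0.5738·0.643
      = 0.047684 + 0.0319781 + 0.3689534 = 0.4486155

0.4486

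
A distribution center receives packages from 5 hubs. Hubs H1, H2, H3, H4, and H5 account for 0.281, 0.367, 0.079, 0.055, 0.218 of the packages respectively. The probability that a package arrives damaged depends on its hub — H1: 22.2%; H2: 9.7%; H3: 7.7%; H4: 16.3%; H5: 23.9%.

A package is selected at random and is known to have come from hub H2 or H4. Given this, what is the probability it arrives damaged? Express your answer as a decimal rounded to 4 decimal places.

Let S = {H2, H4}.
P(S) = 0.367 + 0.055 = 0.422.
P(D ∩ S) = 0.097·0.367 + 0.163·0.055 = 0.035599 + 0.008965 = 0.044564.
P(D | S) = 0.044564 / 0.422 = 0.105602…

0.1056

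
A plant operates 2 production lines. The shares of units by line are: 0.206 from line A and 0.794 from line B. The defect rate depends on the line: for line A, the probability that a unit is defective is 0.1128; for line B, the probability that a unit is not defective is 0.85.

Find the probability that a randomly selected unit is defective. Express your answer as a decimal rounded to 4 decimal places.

P(D|B) = 1 − 0.85 = 0.15.
P(D) = P(D|A)·P(A) + P(D|B)·P(B)
      = 0.1128·0.206 + 0.15·0.794
      = 0.0232368 + 0.1191 = 0.1423368

0.1423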